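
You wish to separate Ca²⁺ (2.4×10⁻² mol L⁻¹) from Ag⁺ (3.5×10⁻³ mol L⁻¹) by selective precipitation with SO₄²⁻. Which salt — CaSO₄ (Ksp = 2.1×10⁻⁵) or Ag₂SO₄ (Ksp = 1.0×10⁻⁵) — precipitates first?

CaSO₄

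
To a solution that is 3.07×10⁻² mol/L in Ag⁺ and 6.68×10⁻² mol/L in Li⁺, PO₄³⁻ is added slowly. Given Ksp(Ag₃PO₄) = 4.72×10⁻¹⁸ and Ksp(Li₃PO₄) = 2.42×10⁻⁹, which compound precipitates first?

Each salt precipitates once Q = Ksp for that salt.
For Ag₃PO₄: [PO₄³⁻] = (Ksp/[Ag⁺]^3) = 1.63×10⁻¹³ mol/L
For Li₃PO₄: [PO₄³⁻] = (Ksp/[Li⁺]^3) = 8.12×10⁻⁶ mol/L
Ag₃PO₄ requires the lower [PO₄³⁻], so it precipitates first.

Ag₃PO₄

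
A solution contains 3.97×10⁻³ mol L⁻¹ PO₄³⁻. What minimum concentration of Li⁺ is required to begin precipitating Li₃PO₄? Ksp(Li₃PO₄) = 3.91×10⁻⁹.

9.95×10⁻³ M

The threshold for precipitation is Q = Ksp.
Li₃PO₄(s) ⇌ 3 Li⁺(aq) + PO₄³⁻(aq)
Ksp = [Li⁺]^3[PO₄³⁻] = [Li⁺]^3(3.97×10⁻³)
[Li⁺]^3 = 3.91×10⁻⁹ / (3.97×10⁻³) = 9.85×10⁻⁷
[Li⁺] = 9.95×10⁻³ mol L⁻¹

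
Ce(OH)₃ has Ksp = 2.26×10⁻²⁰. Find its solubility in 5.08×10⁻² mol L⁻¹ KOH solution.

Ce(OH)₃(s) ⇌ Ce³⁺(aq) + 3 OH⁻(aq)
The solution already contains OH⁻ at 5.08×10⁻² mol L⁻¹. Let s be the molar solubility of Ce(OH)₃.
[OH⁻] ≈ 5.08×10⁻² mol L⁻¹ (common ion dominates); [Ce³⁺] = s.
Ksp = [Ce³⁺][OH⁻]^3 = s(5.08×10⁻²)^3
s = 2.26×10⁻²⁰ / (5.08×10⁻²)^3 = 1.72×10⁻¹⁶
s = 1.72×10⁻¹⁶ mol L⁻¹

1.72×10⁻¹⁶ M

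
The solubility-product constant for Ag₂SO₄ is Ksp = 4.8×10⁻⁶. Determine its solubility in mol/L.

1.1×10⁻² M

Ag₂SO₄(s) ⇌ 2 Ag⁺(aq) + SO₄²⁻(aq)
For each mole of Ag₂SO₄ that dissolves per liter, [Ag⁺] = 2s and [SO₄²⁻] = s; let s denote this solubility.
Ksp = [Ag⁺]^2[SO₄²⁻] = (2s)^2 · s = 4s^3
4s^3 = 4.8×10⁻⁶  ⇒  s^3 = 1.2×10⁻⁶
Taking the 3rd root, s = 1.1×10⁻² mol L⁻¹.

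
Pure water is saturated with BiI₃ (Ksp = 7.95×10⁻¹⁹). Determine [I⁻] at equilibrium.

3.93×10⁻⁵ M

BiI₃(s) ⇌ Bi³⁺(aq) + 3 I⁻(aq)
With molar solubility s: [Bi³⁺] = s, [I⁻] = 3s.
Ksp = [Bi³⁺][I⁻]^3 = s · (3s)^3 = 27s^4 = 7.95×10⁻¹⁹
s = 1.31×10⁻⁵ M
[I⁻] = 3s = 3.93×10⁻⁵ M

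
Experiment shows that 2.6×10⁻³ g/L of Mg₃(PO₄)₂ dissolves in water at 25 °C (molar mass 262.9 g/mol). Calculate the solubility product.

Ksp = 1.0×10⁻²³

s = (2.6×10⁻³ g L⁻¹)/(262.9 g mol⁻¹) = 9.890×10⁻⁶ M
Mg₃(PO₄)₂(s) ⇌ 3 Mg²⁺(aq) + 2 PO₄³⁻(aq)
With molar solubility s: [Mg²⁺] = 3s, [PO₄³⁻] = 2s.
Ksp = [Mg²⁺]^3[PO₄³⁻]^2 = (3s)^3 · (2s)^2 = 108s^5
Ksp = 108 × (9.890×10⁻⁶)^5 = 1.0×10⁻²³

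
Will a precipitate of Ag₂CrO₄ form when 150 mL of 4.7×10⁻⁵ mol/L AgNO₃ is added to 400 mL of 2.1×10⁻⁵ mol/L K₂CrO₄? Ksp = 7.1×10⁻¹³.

Total volume after mixing = 150 + 400 = 550 mL.
[Ag⁺] = (4.7×10⁻⁵)(150)/550 = 1.3×10⁻⁵ mol/L
[CrO₄²⁻] = (2.1×10⁻⁵)(400)/550 = 1.5×10⁻⁵ mol/L
Q = [Ag⁺]^2[CrO₄²⁻] = 2.5×10⁻¹⁵
Q < Ksp (2.5×10⁻¹⁵ vs 7.1×10⁻¹³); the solution remains unsaturated and no precipitate forms.

No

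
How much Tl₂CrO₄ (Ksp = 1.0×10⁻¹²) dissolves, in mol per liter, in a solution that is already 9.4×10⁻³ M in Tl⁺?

Tl₂CrO₄(s) ⇌ 2 Tl⁺(aq) + CrO₄²⁻(aq)
The solution already contains Tl⁺ at 9.4×10⁻³ M. Let s be the molar solubility of Tl₂CrO₄.
[Tl⁺] ≈ 9.4×10⁻³ M (common ion dominates); [CrO₄²⁻] = s.
Ksp = [Tl⁺]^2[CrO₄²⁻] = (9.4×10⁻³)^2s
s = 1.0×10⁻¹² / (9.4×10⁻³)^2 = 1.1×10⁻⁸
s = 1.1×10⁻⁸ M

1.1×10⁻⁸ M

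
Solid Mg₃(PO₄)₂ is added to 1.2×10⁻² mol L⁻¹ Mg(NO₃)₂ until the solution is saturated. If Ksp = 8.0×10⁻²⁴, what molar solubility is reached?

Mg₃(PO₄)₂(s) ⇌ 3 Mg²⁺(aq) + 2 PO₄³⁻(aq)
With Mg²⁺ already at 1.2×10⁻² mol L⁻¹ and s small, take [Mg²⁺] ≈ 1.2×10⁻² mol L⁻¹ and [PO₄³⁻] = 2s.
Ksp = [Mg²⁺]^3[PO₄³⁻]^2 = (1.2×10⁻²)^3(2s)^2
(2s)^2 = 8.0×10⁻²⁴ / (1.2×10⁻²)^3 = 4.6×10⁻¹⁸
s = 1.1×10⁻⁹ mol L⁻¹

1.1×10⁻⁹ M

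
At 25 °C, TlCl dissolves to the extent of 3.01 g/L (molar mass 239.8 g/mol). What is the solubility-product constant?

Molar solubility s = (3.01 g/L) / (239.8 g/mol) = 1.2552×10⁻² mol/L
TlCl(s) ⇌ Tl⁺(aq) + Cl⁻(aq)
For each mole of TlCl that dissolves per liter, [Tl⁺] = s and [Cl⁻] = s; let s denote this solubility.
Ksp = [Tl⁺][Cl⁻] = s · s = s^2
Ksp = (1.2552×10⁻²)^2 = 1.58×10⁻⁴

Ksp = 1.58×10⁻⁴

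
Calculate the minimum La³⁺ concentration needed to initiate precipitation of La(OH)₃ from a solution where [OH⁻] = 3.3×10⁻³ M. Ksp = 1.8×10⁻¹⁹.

Precipitation of each salt begins when its ion product equals Ksp.
La(OH)₃(s) ⇌ La³⁺(aq) + 3 OH⁻(aq)
Ksp = [La³⁺][OH⁻]^3 = [La³⁺](3.3×10⁻³)^3
[La³⁺] = 1.8×10⁻¹⁹ / (3.3×10⁻³)^3 = 5.0×10⁻¹²
[La³⁺] = 5.0×10⁻¹² M

5.0×10⁻¹² M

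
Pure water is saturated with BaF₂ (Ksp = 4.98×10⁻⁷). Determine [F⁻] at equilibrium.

BaF₂(s) ⇌ Ba²⁺(aq) + 2 F⁻(aq)
Let s be the molar solubility. Then [Ba²⁺] = s and [F⁻] = 2s.
Ksp = [Ba²⁺][F⁻]^2 = s · (2s)^2 = 4s^3 = 4.98×10⁻⁷
s = 4.99×10⁻³ mol L⁻¹
[F⁻] = 2s = 9.99×10⁻³ mol L⁻¹

9.99×10⁻³ M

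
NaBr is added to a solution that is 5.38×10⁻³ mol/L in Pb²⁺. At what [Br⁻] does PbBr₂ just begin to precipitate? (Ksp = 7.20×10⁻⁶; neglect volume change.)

3.66×10⁻² M

Precipitation of each salt begins when its ion product equals Ksp.
PbBr₂(s) ⇌ Pb²⁺(aq) + 2 Br⁻(aq)
Ksp = [Pb²⁺][Br⁻]^2 = [Br⁻]^2(5.38×10⁻³)
[Br⁻]^2 = 7.20×10⁻⁶ / (5.38×10⁻³) = 1.34×10⁻³
[Br⁻] = 3.66×10⁻² mol/L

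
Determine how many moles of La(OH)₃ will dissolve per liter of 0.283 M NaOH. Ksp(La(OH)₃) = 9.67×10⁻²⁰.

La(OH)₃(s) ⇌ La³⁺(aq) + 3 OH⁻(aq)
With OH⁻ already at 0.283 M and s small, take [OH⁻] ≈ 0.283 M and [La³⁺] = s.
Ksp = [La³⁺][OH⁻]^3 = s(0.283)^3
s = 9.67×10⁻²⁰ / (0.283)^3 = 4.27×10⁻¹⁸
s = 4.27×10⁻¹⁸ M

4.27×10⁻¹⁸ M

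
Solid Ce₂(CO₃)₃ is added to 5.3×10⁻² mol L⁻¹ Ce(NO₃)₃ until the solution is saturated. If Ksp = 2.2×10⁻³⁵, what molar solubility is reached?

6.6×10⁻¹² M

Ce₂(CO₃)₃(s) ⇌ 2 Ce³⁺(aq) + 3 CO₃²⁻(aq)
With Ce³⁺ already at 5.3×10⁻² mol L⁻¹ and s small, take [Ce³⁺] ≈ 5.3×10⁻² mol L⁻¹ and [CO₃²⁻] = 3s.
Ksp = [Ce³⁺]^2[CO₃²⁻]^3 = (5.3×10⁻²)^2(3s)^3
(3s)^3 = 2.2×10⁻³⁵ / (5.3×10⁻²)^2 = 7.8×10⁻³³
s = 6.6×10⁻¹² mol L⁻¹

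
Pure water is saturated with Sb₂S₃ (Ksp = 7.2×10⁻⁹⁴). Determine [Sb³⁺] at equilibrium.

1.8×10⁻¹⁹ M

Sb₂S₃(s) ⇌ 2 Sb³⁺(aq) + 3 S²⁻(aq)
Call the molar solubility s, so that [Sb³⁺] = 2s and [S²⁻] = 3s.
Ksp = [Sb³⁺]^2[S²⁻]^3 = (2s)^2 · (3s)^3 = 108s^5 = 7.2×10⁻⁹⁴
s = 9.2×10⁻²⁰ mol/L
[Sb³⁺] = 2s = 1.8×10⁻¹⁹ mol/L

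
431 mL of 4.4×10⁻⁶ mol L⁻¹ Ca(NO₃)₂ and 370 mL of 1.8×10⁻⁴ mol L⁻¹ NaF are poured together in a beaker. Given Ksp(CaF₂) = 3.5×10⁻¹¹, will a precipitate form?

Total volume after mixing = 431 + 370 = 801 mL.
[Ca²⁺] = (4.4×10⁻⁶)(431)/801 = 2.4×10⁻⁶ mol L⁻¹
[F⁻] = (1.8×10⁻⁴)(370)/801 = 8.3×10⁻⁵ mol L⁻¹
Q = [Ca²⁺][F⁻]^2 = 1.6×10⁻¹⁴
Since Q (1.6×10⁻¹⁴) is less than Ksp (3.5×10⁻¹¹), no CaF₂ precipitates.

No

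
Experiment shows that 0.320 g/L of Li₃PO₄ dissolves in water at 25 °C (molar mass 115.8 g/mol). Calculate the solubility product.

Ksp = 1.57×10⁻⁹

Molar solubility s = (0.320 g/L) / (115.8 g/mol) = 2.7634×10⁻³ mol/L
Li₃PO₄(s) ⇌ 3 Li⁺(aq) + PO₄³⁻(aq)
Let s be the molar solubility. Then [Li⁺] = 3s and [PO₄³⁻] = s.
Ksp = [Li⁺]^3[PO₄³⁻] = (3s)^3 · s = 27s^4
Ksp = 27 × (2.7634×10⁻³)^4 = 1.57×10⁻⁹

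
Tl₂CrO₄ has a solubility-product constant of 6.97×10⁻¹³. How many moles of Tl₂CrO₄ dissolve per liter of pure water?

5.59×10⁻⁵ M

Tl₂CrO₄(s) ⇌ 2 Tl⁺(aq) + CrO₄²⁻(aq)
With molar solubility s: [Tl⁺] = 2s, [CrO₄²⁻] = s.
Ksp = [Tl⁺]^2[CrO₄²⁻] = (2s)^2 · s = 4s^3
4s^3 = 6.97×10⁻¹³  ⇒  s^3 = 1.74×10⁻¹³
s = (1.74×10⁻¹³)^(1/3) = 5.59×10⁻⁵ M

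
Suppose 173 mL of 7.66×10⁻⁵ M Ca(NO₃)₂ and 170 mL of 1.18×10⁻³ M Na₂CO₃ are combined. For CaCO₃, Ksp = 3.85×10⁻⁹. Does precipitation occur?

Yes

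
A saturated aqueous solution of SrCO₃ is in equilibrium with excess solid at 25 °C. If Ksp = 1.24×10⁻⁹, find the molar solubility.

SrCO₃(s) ⇌ Sr²⁺(aq) + CO₃²⁻(aq)
With molar solubility s: [Sr²⁺] = s, [CO₃²⁻] = s.
Ksp = [Sr²⁺][CO₃²⁻] = s · s = s^2
s^2 = 1.24×10⁻⁹
s = (1.24×10⁻⁹)^(1/2) = 3.52×10⁻⁵ M

3.52×10⁻⁵ M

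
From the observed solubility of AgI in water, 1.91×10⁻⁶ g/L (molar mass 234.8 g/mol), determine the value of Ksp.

Convert to molarity: s = 1.91×10⁻⁶ / 234.8 = 8.1346×10⁻⁹ mol/L
AgI(s) ⇌ Ag⁺(aq) + I⁻(aq)
If s mol/L of AgI dissolves, [Ag⁺] = s and [I⁻] = s.
Ksp = [Ag⁺][I⁻] = s · s = s^2
Ksp = (8.1346×10⁻⁹)^2 = 6.62×10⁻¹⁷

Ksp = 6.62×10⁻¹⁷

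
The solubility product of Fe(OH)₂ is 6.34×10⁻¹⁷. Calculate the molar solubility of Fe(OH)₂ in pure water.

Fe(OH)₂(s) ⇌ Fe²⁺(aq) + 2 OH⁻(aq)
Call the molar solubility s, so that [Fe²⁺] = s and [OH⁻] = 2s.
Ksp = [Fe²⁺][OH⁻]^2 = s · (2s)^2 = 4s^3
4s^3 = 6.34×10⁻¹⁷  ⇒  s^3 = 1.59×10⁻¹⁷
Taking the 3rd root, s = 2.51×10⁻⁶ mol/L.

2.51×10⁻⁶ M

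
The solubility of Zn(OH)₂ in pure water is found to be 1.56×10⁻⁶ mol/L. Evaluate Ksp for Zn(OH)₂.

Ksp = 1.52×10⁻¹⁷

Zn(OH)₂(s) ⇌ Zn²⁺(aq) + 2 OH⁻(aq)
For each mole of Zn(OH)₂ that dissolves per liter, [Zn²⁺] = s and [OH⁻] = 2s; let s denote this solubility.
Ksp = [Zn²⁺][OH⁻]^2 = s · (2s)^2 = 4s^3
Ksp = 4 × (1.56×10⁻⁶)^3 = 1.52×10⁻¹⁷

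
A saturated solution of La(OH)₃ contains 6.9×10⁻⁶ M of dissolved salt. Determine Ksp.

La(OH)₃(s) ⇌ La³⁺(aq) + 3 OH⁻(aq)
Let s be the molar solubility. Then [La³⁺] = s and [OH⁻] = 3s.
Ksp = [La³⁺][OH⁻]^3 = s · (3s)^3 = 27s^4
Ksp = 27 × (6.9×10⁻⁶)^4 = 6.1×10⁻²⁰

Ksp = 6.1×10⁻²⁰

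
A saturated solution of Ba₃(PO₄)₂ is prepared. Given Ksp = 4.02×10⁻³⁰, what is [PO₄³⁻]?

1.04×10⁻⁶ M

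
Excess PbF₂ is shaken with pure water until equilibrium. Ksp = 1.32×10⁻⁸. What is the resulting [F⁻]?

2.98×10⁻³ M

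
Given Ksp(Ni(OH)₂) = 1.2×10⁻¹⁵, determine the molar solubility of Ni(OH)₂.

Ni(OH)₂(s) ⇌ Ni²⁺(aq) + 2 OH⁻(aq)
For each mole of Ni(OH)₂ that dissolves per liter, [Ni²⁺] = s and [OH⁻] = 2s; let s denote this solubility.
Ksp = [Ni²⁺][OH⁻]^2 = s · (2s)^2 = 4s^3
4s^3 = 1.2×10⁻¹⁵  ⇒  s^3 = 3.0×10⁻¹⁶
s = 6.7×10⁻⁶ mol/L

6.7×10⁻⁶ M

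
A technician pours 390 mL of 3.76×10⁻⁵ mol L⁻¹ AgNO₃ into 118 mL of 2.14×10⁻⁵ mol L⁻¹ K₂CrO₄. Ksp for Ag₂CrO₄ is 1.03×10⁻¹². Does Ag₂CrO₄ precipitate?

No

Total volume after mixing = 390 + 118 = 508 mL.
[Ag⁺] = (3.76×10⁻⁵)(390)/508 = 2.89×10⁻⁵ mol L⁻¹
[CrO₄²⁻] = (2.14×10⁻⁵)(118)/508 = 4.97×10⁻⁶ mol L⁻¹
Q = [Ag⁺]^2[CrO₄²⁻] = 4.14×10⁻¹⁵
Since Q (4.14×10⁻¹⁵) is less than Ksp (1.03×10⁻¹²), no Ag₂CrO₄ precipitates.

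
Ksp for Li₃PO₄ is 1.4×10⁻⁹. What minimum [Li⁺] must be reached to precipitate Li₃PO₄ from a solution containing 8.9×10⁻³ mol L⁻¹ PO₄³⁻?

Precipitation of each salt begins when its ion product equals Ksp.
Li₃PO₄(s) ⇌ 3 Li⁺(aq) + PO₄³⁻(aq)
Ksp = [Li⁺]^3[PO₄³⁻] = [Li⁺]^3(8.9×10⁻³)
[Li⁺]^3 = 1.4×10⁻⁹ / (8.9×10⁻³) = 1.6×10⁻⁷
[Li⁺] = 5.4×10⁻³ mol L⁻¹

5.4×10⁻³ M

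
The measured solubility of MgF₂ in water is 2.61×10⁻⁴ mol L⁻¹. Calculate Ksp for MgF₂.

Ksp = 7.11×10⁻¹¹

MgF₂(s) ⇌ Mg²⁺(aq) + 2 F⁻(aq)
If s mol/L of MgF₂ dissolves, [Mg²⁺] = s and [F⁻] = 2s.
Ksp = [Mg²⁺][F⁻]^2 = s · (2s)^2 = 4s^3
Ksp = 4 × (2.61×10⁻⁴)^3 = 7.11×10⁻¹¹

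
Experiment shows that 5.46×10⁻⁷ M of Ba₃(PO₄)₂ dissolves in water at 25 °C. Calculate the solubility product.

Ba₃(PO₄)₂(s) ⇌ 3 Ba²⁺(aq) + 2 PO₄³⁻(aq)
For each mole of Ba₃(PO₄)₂ that dissolves per liter, [Ba²⁺] = 3s and [PO₄³⁻] = 2s; let s denote this solubility.
Ksp = [Ba²⁺]^3[PO₄³⁻]^2 = (3s)^3 · (2s)^2 = 108s^5
Ksp = 108 × (5.46×10⁻⁷)^5 = 5.24×10⁻³⁰

Ksp = 5.24×10⁻³⁰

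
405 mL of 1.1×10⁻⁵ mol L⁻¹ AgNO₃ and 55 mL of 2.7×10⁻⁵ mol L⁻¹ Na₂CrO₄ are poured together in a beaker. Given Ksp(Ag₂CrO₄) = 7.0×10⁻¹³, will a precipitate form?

No

Total volume after mixing = 405 + 55 = 460 mL.
[Ag⁺] = (1.1×10⁻⁵)(405)/460 = 9.7×10⁻⁶ mol L⁻¹
[CrO₄²⁻] = (2.7×10⁻⁵)(55)/460 = 3.2×10⁻⁶ mol L⁻¹
Q = [Ag⁺]^2[CrO₄²⁻] = 3.0×10⁻¹⁶
Since Q (3.0×10⁻¹⁶) is less than Ksp (7.0×10⁻¹³), no Ag₂CrO₄ precipitates.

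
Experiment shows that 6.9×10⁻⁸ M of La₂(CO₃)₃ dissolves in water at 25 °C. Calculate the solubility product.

La₂(CO₃)₃(s) ⇌ 2 La³⁺(aq) + 3 CO₃²⁻(aq)
With molar solubility s: [La³⁺] = 2s, [CO₃²⁻] = 3s.
Ksp = [La³⁺]^2[CO₃²⁻]^3 = (2s)^2 · (3s)^3 = 108s^5
Ksp = 108 × (6.9×10⁻⁸)^5 = 1.7×10⁻³⁴

Ksp = 1.7×10⁻³⁴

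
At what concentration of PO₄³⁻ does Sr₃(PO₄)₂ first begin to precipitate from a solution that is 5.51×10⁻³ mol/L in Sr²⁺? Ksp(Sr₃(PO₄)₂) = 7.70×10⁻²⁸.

The threshold for precipitation is Q = Ksp.
Sr₃(PO₄)₂(s) ⇌ 3 Sr²⁺(aq) + 2 PO₄³⁻(aq)
Ksp = [Sr²⁺]^3[PO₄³⁻]^2 = [PO₄³⁻]^2(5.51×10⁻³)^3
[PO₄³⁻]^2 = 7.70×10⁻²⁸ / (5.51×10⁻³)^3 = 4.60×10⁻²¹
[PO₄³⁻] = 6.78×10⁻¹¹ mol/L

6.78×10⁻¹¹ M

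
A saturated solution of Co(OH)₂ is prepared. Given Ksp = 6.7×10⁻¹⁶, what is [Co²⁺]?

5.5×10⁻⁶ M

Co(OH)₂(s) ⇌ Co²⁺(aq) + 2 OH⁻(aq)
For each mole of Co(OH)₂ that dissolves per liter, [Co²⁺] = s and [OH⁻] = 2s; let s denote this solubility.
Ksp = [Co²⁺][OH⁻]^2 = s · (2s)^2 = 4s^3 = 6.7×10⁻¹⁶
s = 5.5×10⁻⁶ M
[Co²⁺] = s = 5.5×10⁻⁶ M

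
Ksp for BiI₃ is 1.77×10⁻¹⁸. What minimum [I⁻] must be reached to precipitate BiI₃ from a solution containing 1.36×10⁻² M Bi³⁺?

5.07×10⁻⁶ M

Precipitation begins when Q = Ksp.
BiI₃(s) ⇌ Bi³⁺(aq) + 3 I⁻(aq)
Ksp = [Bi³⁺][I⁻]^3 = [I⁻]^3(1.36×10⁻²)
[I⁻]^3 = 1.77×10⁻¹⁸ / (1.36×10⁻²) = 1.30×10⁻¹⁶
[I⁻] = 5.07×10⁻⁶ M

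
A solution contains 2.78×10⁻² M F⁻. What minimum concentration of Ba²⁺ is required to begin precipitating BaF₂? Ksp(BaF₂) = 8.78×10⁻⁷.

Precipitation begins when Q = Ksp.
BaF₂(s) ⇌ Ba²⁺(aq) + 2 F⁻(aq)
Ksp = [Ba²⁺][F⁻]^2 = [Ba²⁺](2.78×10⁻²)^2
[Ba²⁺] = 8.78×10⁻⁷ / (2.78×10⁻²)^2 = 1.14×10⁻³
[Ba²⁺] = 1.14×10⁻³ M

1.14×10⁻³ M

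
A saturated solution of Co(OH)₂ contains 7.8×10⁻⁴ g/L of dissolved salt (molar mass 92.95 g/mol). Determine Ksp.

Ksp = 2.4×10⁻¹⁵

Molar solubility s = (7.8×10⁻⁴ g/L) / (92.95 g/mol) = 8.392×10⁻⁶ mol/L
Co(OH)₂(s) ⇌ Co²⁺(aq) + 2 OH⁻(aq)
If s mol/L of Co(OH)₂ dissolves, [Co²⁺] = s and [OH⁻] = 2s.
Ksp = [Co²⁺][OH⁻]^2 = s · (2s)^2 = 4s^3
Ksp = 4 × (8.392×10⁻⁶)^3 = 2.4×10⁻¹⁵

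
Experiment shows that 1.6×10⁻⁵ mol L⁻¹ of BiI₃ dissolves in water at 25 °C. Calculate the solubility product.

Ksp = 1.8×10⁻¹⁸

BiI₃(s) ⇌ Bi³⁺(aq) + 3 I⁻(aq)
If s mol/L of BiI₃ dissolves, [Bi³⁺] = s and [I⁻] = 3s.
Ksp = [Bi³⁺][I⁻]^3 = s · (3s)^3 = 27s^4
Ksp = 27 × (1.6×10⁻⁵)^4 = 1.8×10⁻¹⁸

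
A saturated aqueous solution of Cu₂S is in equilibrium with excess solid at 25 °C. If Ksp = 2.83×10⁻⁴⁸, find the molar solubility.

8.91×10⁻¹⁷ M

Cu₂S(s) ⇌ 2 Cu⁺(aq) + S²⁻(aq)
Call the molar solubility s, so that [Cu⁺] = 2s and [S²⁻] = s.
Ksp = [Cu⁺]^2[S²⁻] = (2s)^2 · s = 4s^3
4s^3 = 2.83×10⁻⁴⁸  ⇒  s^3 = 7.08×10⁻⁴⁹
s = 8.91×10⁻¹⁷ M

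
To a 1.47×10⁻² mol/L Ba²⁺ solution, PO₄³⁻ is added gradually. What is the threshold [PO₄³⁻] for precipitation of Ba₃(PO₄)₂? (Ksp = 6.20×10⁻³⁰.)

1.40×10⁻¹² M

Each salt precipitates once Q = Ksp for that salt.
Ba₃(PO₄)₂(s) ⇌ 3 Ba²⁺(aq) + 2 PO₄³⁻(aq)
Ksp = [Ba²⁺]^3[PO₄³⁻]^2 = [PO₄³⁻]^2(1.47×10⁻²)^3
[PO₄³⁻]^2 = 6.20×10⁻³⁰ / (1.47×10⁻²)^3 = 1.95×10⁻²⁴
[PO₄³⁻] = 1.40×10⁻¹² mol/L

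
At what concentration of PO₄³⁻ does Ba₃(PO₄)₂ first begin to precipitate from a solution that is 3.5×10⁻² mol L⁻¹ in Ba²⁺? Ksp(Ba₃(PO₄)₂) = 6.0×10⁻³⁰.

A salt starts to precipitate once the ion product Q reaches its Ksp.
Ba₃(PO₄)₂(s) ⇌ 3 Ba²⁺(aq) + 2 PO₄³⁻(aq)
Ksp = [Ba²⁺]^3[PO₄³⁻]^2 = [PO₄³⁻]^2(3.5×10⁻²)^3
[PO₄³⁻]^2 = 6.0×10⁻³⁰ / (3.5×10⁻²)^3 = 1.4×10⁻²⁵
[PO₄³⁻] = 3.7×10⁻¹³ mol L⁻¹

3.7×10⁻¹³ M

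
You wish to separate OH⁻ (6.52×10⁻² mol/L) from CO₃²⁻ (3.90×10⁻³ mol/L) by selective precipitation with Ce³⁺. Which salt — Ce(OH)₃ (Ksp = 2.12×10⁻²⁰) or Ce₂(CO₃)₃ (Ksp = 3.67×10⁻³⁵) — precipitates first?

Ce(OH)₃

Precipitation begins when Q = Ksp.
For Ce(OH)₃: [Ce³⁺] = (Ksp/[OH⁻]^3) = 7.65×10⁻¹⁷ mol/L
For Ce₂(CO₃)₃: [Ce³⁺] = (Ksp/[CO₃²⁻]^3)^(1/2) = 2.49×10⁻¹⁴ mol/L
The smaller threshold [Ce³⁺] is reached first, so Ce(OH)₃ precipitates first.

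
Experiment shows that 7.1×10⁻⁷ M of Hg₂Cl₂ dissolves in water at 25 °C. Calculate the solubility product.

Ksp = 1.4×10⁻¹⁸

Hg₂Cl₂(s) ⇌ Hg₂²⁺(aq) + 2 Cl⁻(aq)
For each mole of Hg₂Cl₂ that dissolves per liter, [Hg₂²⁺] = s and [Cl⁻] = 2s; let s denote this solubility.
Ksp = [Hg₂²⁺][Cl⁻]^2 = s · (2s)^2 = 4s^3
Ksp = 4 × (7.1×10⁻⁷)^3 = 1.4×10⁻¹⁸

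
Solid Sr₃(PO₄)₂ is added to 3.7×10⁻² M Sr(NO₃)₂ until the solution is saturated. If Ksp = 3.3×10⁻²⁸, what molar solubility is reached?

1.3×10⁻¹² M

Sr₃(PO₄)₂(s) ⇌ 3 Sr²⁺(aq) + 2 PO₄³⁻(aq)
With Sr²⁺ already at 3.7×10⁻² M and s small, take [Sr²⁺] ≈ 3.7×10⁻² M and [PO₄³⁻] = 2s.
Ksp = [Sr²⁺]^3[PO₄³⁻]^2 = (3.7×10⁻²)^3(2s)^2
(2s)^2 = 3.3×10⁻²⁸ / (3.7×10⁻²)^3 = 6.5×10⁻²⁴
s = 1.3×10⁻¹² M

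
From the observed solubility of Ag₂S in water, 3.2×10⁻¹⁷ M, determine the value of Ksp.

Ag₂S(s) ⇌ 2 Ag⁺(aq) + S²⁻(aq)
Let s be the molar solubility. Then [Ag⁺] = 2s and [S²⁻] = s.
Ksp = [Ag⁺]^2[S²⁻] = (2s)^2 · s = 4s^3
Ksp = 4 × (3.2×10⁻¹⁷)^3 = 1.3×10⁻⁴⁹

Ksp = 1.3×10⁻⁴⁹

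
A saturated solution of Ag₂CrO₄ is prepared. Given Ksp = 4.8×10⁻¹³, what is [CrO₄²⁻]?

Ag₂CrO₄(s) ⇌ 2 Ag⁺(aq) + CrO₄²⁻(aq)
With molar solubility s: [Ag⁺] = 2s, [CrO₄²⁻] = s.
Ksp = [Ag⁺]^2[CrO₄²⁻] = (2s)^2 · s = 4s^3 = 4.8×10⁻¹³
s = 4.9×10⁻⁵ mol/L
[CrO₄²⁻] = s = 4.9×10⁻⁵ mol/L

4.9×10⁻⁵ M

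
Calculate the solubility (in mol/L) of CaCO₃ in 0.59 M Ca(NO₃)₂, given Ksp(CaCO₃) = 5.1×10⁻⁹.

8.6×10⁻⁹ M

CaCO₃(s) ⇌ Ca²⁺(aq) + CO₃²⁻(aq)
The solution already contains Ca²⁺ at 0.59 M. Let s be the molar solubility of CaCO₃.
[Ca²⁺] ≈ 0.59 M (common ion dominates); [CO₃²⁻] = s.
Ksp = [Ca²⁺][CO₃²⁻] = (0.59)s
s = 5.1×10⁻⁹ / (0.59) = 8.6×10⁻⁹
s = 8.6×10⁻⁹ M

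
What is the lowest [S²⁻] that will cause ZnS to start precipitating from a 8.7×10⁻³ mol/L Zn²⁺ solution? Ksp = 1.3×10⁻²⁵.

1.5×10⁻²³ M

A salt starts to precipitate once the ion product Q reaches its Ksp.
ZnS(s) ⇌ Zn²⁺(aq) + S²⁻(aq)
Ksp = [Zn²⁺][S²⁻] = [S²⁻](8.7×10⁻³)
[S²⁻] = 1.3×10⁻²⁵ / (8.7×10⁻³) = 1.5×10⁻²³
[S²⁻] = 1.5×10⁻²³ mol/L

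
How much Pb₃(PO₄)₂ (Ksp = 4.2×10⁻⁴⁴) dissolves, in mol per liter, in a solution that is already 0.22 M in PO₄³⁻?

3.2×10⁻¹⁵ M

Pb₃(PO₄)₂(s) ⇌ 3 Pb²⁺(aq) + 2 PO₄³⁻(aq)
The solution already contains PO₄³⁻ at 0.22 M. Let s be the molar solubility of Pb₃(PO₄)₂.
[PO₄³⁻] ≈ 0.22 M (common ion dominates); [Pb²⁺] = 3s.
Ksp = [Pb²⁺]^3[PO₄³⁻]^2 = (3s)^3(0.22)^2
(3s)^3 = 4.2×10⁻⁴⁴ / (0.22)^2 = 8.7×10⁻⁴³
s = 3.2×10⁻¹⁵ M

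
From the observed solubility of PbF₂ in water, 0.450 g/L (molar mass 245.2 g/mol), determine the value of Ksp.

Convert to molarity: s = 0.450 / 245.2 = 1.8352×10⁻³ mol/L
PbF₂(s) ⇌ Pb²⁺(aq) + 2 F⁻(aq)
With molar solubility s: [Pb²⁺] = s, [F⁻] = 2s.
Ksp = [Pb²⁺][F⁻]^2 = s · (2s)^2 = 4s^3
Ksp = 4 × (1.8352×10⁻³)^3 = 2.47×10⁻⁸

Ksp = 2.47×10⁻⁸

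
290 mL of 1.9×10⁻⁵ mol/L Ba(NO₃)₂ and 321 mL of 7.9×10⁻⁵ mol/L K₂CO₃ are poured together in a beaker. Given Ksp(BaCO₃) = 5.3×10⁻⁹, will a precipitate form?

After mixing, V = 290 mL + 321 mL = 611 mL.
[Ba²⁺] = (1.9×10⁻⁵)(290)/611 = 9.0×10⁻⁶ mol/L
[CO₃²⁻] = (7.9×10⁻⁵)(321)/611 = 4.2×10⁻⁵ mol/L
Q = [Ba²⁺][CO₃²⁻] = 3.7×10⁻¹⁰
Q < Ksp (3.7×10⁻¹⁰ vs 5.3×10⁻⁹); the solution remains unsaturated and no precipitate forms.

No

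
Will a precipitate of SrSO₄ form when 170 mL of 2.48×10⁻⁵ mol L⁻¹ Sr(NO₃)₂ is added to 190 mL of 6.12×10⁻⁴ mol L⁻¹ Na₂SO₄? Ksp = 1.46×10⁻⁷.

No

Total volume after mixing = 170 + 190 = 360 mL.
[Sr²⁺] = (2.48×10⁻⁵)(170)/360 = 1.17×10⁻⁵ mol L⁻¹
[SO₄²⁻] = (6.12×10⁻⁴)(190)/360 = 3.23×10⁻⁴ mol L⁻¹
Q = [Sr²⁺][SO₄²⁻] = 3.78×10⁻⁹
Since Q (3.78×10⁻⁹) is less than Ksp (1.46×10⁻⁷), no SrSO₄ precipitates.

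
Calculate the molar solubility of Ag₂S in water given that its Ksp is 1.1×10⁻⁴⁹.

3.0×10⁻¹⁷ M

Ag₂S(s) ⇌ 2 Ag⁺(aq) + S²⁻(aq)
Let s be the molar solubility. Then [Ag⁺] = 2s and [S²⁻] = s.
Ksp = [Ag⁺]^2[S²⁻] = (2s)^2 · s = 4s^3
4s^3 = 1.1×10⁻⁴⁹  ⇒  s^3 = 2.8×10⁻⁵⁰
Taking the 3rd root, s = 3.0×10⁻¹⁷ M.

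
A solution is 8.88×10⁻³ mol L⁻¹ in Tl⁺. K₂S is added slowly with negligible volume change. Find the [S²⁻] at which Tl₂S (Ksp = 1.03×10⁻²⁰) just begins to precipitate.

1.31×10⁻¹⁶ M

Each salt precipitates once Q = Ksp for that salt.
Tl₂S(s) ⇌ 2 Tl⁺(aq) + S²⁻(aq)
Ksp = [Tl⁺]^2[S²⁻] = [S²⁻](8.88×10⁻³)^2
[S²⁻] = 1.03×10⁻²⁰ / (8.88×10⁻³)^2 = 1.31×10⁻¹⁶
[S²⁻] = 1.31×10⁻¹⁶ mol L⁻¹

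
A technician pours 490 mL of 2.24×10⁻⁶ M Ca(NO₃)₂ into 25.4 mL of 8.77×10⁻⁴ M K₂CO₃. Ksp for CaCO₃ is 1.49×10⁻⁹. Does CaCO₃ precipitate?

No

After mixing, V = 490 mL + 25.4 mL = 515.4 mL.
[Ca²⁺] = (2.24×10⁻⁶)(490)/515.4 = 2.13×10⁻⁶ M
[CO₃²⁻] = (8.77×10⁻⁴)(25.4)/515.4 = 4.32×10⁻⁵ M
Q = [Ca²⁺][CO₃²⁻] = 9.20×10⁻¹¹
Since Q (9.20×10⁻¹¹) is less than Ksp (1.49×10⁻⁹), no CaCO₃ precipitates.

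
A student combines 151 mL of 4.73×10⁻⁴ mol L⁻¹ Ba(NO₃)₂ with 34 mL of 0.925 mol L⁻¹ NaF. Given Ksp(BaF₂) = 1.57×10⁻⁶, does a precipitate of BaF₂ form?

Yes

After mixing, V = 151 mL + 34 mL = 185 mL.
[Ba²⁺] = (4.73×10⁻⁴)(151)/185 = 3.86×10⁻⁴ mol L⁻¹
[F⁻] = (0.925)(34)/185 = 0.170 mol L⁻¹
Q = [Ba²⁺][F⁻]^2 = 1.12×10⁻⁵
Q = 1.12×10⁻⁵ > Ksp = 1.57×10⁻⁶, so the solution is supersaturated and BaF₂ precipitates.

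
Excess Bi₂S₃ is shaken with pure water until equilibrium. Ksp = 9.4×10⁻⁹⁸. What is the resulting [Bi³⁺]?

3.1×10⁻²⁰ M

Bi₂S₃(s) ⇌ 2 Bi³⁺(aq) + 3 S²⁻(aq)
For each mole of Bi₂S₃ that dissolves per liter, [Bi³⁺] = 2s and [S²⁻] = 3s; let s denote this solubility.
Ksp = [Bi³⁺]^2[S²⁻]^3 = (2s)^2 · (3s)^3 = 108s^5 = 9.4×10⁻⁹⁸
s = 1.5×10⁻²⁰ mol/L
[Bi³⁺] = 2s = 3.1×10⁻²⁰ mol/L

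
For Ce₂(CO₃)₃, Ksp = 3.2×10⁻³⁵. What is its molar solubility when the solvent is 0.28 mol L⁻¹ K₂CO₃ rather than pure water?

1.9×10⁻¹⁷ M

Ce₂(CO₃)₃(s) ⇌ 2 Ce³⁺(aq) + 3 CO₃²⁻(aq)
The solution already contains CO₃²⁻ at 0.28 mol L⁻¹. Let s be the molar solubility of Ce₂(CO₃)₃.
[CO₃²⁻] ≈ 0.28 mol L⁻¹ (common ion dominates); [Ce³⁺] = 2s.
Ksp = [Ce³⁺]^2[CO₃²⁻]^3 = (2s)^2(0.28)^3
(2s)^2 = 3.2×10⁻³⁵ / (0.28)^3 = 1.5×10⁻³³
s = 1.9×10⁻¹⁷ mol L⁻¹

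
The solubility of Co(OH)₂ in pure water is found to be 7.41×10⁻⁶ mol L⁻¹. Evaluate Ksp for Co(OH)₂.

Co(OH)₂(s) ⇌ Co²⁺(aq) + 2 OH⁻(aq)
Let s be the molar solubility. Then [Co²⁺] = s and [OH⁻] = 2s.
Ksp = [Co²⁺][OH⁻]^2 = s · (2s)^2 = 4s^3
Ksp = 4 × (7.41×10⁻⁶)^3 = 1.63×10⁻¹⁵

Ksp = 1.63×10⁻¹⁵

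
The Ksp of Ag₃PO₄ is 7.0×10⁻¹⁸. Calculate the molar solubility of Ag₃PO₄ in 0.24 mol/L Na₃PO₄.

1.0×10⁻⁶ M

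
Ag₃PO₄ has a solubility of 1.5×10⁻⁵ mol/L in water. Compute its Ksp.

Ksp = 1.4×10⁻¹⁸

Ag₃PO₄(s) ⇌ 3 Ag⁺(aq) + PO₄³⁻(aq)
With molar solubility s: [Ag⁺] = 3s, [PO₄³⁻] = s.
Ksp = [Ag⁺]^3[PO₄³⁻] = (3s)^3 · s = 27s^4
Ksp = 27 × (1.5×10⁻⁵)^4 = 1.4×10⁻¹⁸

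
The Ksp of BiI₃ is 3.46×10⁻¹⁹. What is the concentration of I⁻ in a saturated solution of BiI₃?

BiI₃(s) ⇌ Bi³⁺(aq) + 3 I⁻(aq)
For each mole of BiI₃ that dissolves per liter, [Bi³⁺] = s and [I⁻] = 3s; let s denote this solubility.
Ksp = [Bi³⁺][I⁻]^3 = s · (3s)^3 = 27s^4 = 3.46×10⁻¹⁹
s = 1.06×10⁻⁵ mol/L
[I⁻] = 3s = 3.19×10⁻⁵ mol/L

3.19×10⁻⁵ M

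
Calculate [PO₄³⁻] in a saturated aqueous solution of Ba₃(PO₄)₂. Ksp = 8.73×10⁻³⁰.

1.21×10⁻⁶ M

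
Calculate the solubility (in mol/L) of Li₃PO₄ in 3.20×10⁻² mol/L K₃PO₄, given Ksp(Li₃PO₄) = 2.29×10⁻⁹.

1.38×10⁻³ M

Li₃PO₄(s) ⇌ 3 Li⁺(aq) + PO₄³⁻(aq)
PO₄³⁻ is already present at 3.20×10⁻² mol/L. If s mol/L of Li₃PO₄ dissolves, [Li⁺] = 3s while [PO₄³⁻] ≈ 3.20×10⁻² mol/L.
Ksp = [Li⁺]^3[PO₄³⁻] = (3s)^3(3.20×10⁻²)
(3s)^3 = 2.29×10⁻⁹ / (3.20×10⁻²) = 7.16×10⁻⁸
s = 1.38×10⁻³ mol/L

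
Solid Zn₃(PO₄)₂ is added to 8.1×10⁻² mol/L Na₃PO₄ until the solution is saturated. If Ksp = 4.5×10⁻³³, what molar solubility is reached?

2.9×10⁻¹¹ M

Zn₃(PO₄)₂(s) ⇌ 3 Zn²⁺(aq) + 2 PO₄³⁻(aq)
The solution already contains PO₄³⁻ at 8.1×10⁻² mol/L. Let s be the molar solubility of Zn₃(PO₄)₂.
[PO₄³⁻] ≈ 8.1×10⁻² mol/L (common ion dominates); [Zn²⁺] = 3s.
Ksp = [Zn²⁺]^3[PO₄³⁻]^2 = (3s)^3(8.1×10⁻²)^2
(3s)^3 = 4.5×10⁻³³ / (8.1×10⁻²)^2 = 6.9×10⁻³¹
s = 2.9×10⁻¹¹ mol/L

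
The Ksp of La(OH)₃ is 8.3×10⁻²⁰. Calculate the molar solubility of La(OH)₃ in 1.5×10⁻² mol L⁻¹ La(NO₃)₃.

5.9×10⁻⁷ M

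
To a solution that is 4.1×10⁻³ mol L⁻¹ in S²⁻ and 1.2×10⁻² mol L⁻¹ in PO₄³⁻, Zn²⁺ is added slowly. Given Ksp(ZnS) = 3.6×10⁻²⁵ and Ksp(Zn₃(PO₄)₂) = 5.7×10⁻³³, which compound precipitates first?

ZnS

Precipitation of each salt begins when its ion product equals Ksp.
For ZnS: [Zn²⁺] = (Ksp/[S²⁻]) = 8.8×10⁻²³ mol L⁻¹
For Zn₃(PO₄)₂: [Zn²⁺] = (Ksp/[PO₄³⁻]^2)^(1/3) = 3.4×10⁻¹⁰ mol L⁻¹
Since ZnS needs less Zn²⁺ to reach saturation, it precipitates first.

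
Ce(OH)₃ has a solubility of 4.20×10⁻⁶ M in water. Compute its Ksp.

Ce(OH)₃(s) ⇌ Ce³⁺(aq) + 3 OH⁻(aq)
For each mole of Ce(OH)₃ that dissolves per liter, [Ce³⁺] = s and [OH⁻] = 3s; let s denote this solubility.
Ksp = [Ce³⁺][OH⁻]^3 = s · (3s)^3 = 27s^4
Ksp = 27 × (4.20×10⁻⁶)^4 = 8.40×10⁻²¹

Ksp = 8.40×10⁻²¹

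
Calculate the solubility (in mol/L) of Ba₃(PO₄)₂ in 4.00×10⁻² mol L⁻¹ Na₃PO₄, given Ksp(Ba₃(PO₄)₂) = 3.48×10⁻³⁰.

4.32×10⁻¹⁰ M

Ba₃(PO₄)₂(s) ⇌ 3 Ba²⁺(aq) + 2 PO₄³⁻(aq)
With PO₄³⁻ already at 4.00×10⁻² mol L⁻¹ and s small, take [PO₄³⁻] ≈ 4.00×10⁻² mol L⁻¹ and [Ba²⁺] = 3s.
Ksp = [Ba²⁺]^3[PO₄³⁻]^2 = (3s)^3(4.00×10⁻²)^2
(3s)^3 = 3.48×10⁻³⁰ / (4.00×10⁻²)^2 = 2.18×10⁻²⁷
s = 4.32×10⁻¹⁰ mol L⁻¹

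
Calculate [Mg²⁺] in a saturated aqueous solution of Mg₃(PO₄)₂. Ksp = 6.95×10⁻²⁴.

2.75×10⁻⁵ M

Mg₃(PO₄)₂(s) ⇌ 3 Mg²⁺(aq) + 2 PO₄³⁻(aq)
For each mole of Mg₃(PO₄)₂ that dissolves per liter, [Mg²⁺] = 3s and [PO₄³⁻] = 2s; let s denote this solubility.
Ksp = [Mg²⁺]^3[PO₄³⁻]^2 = (3s)^3 · (2s)^2 = 108s^5 = 6.95×10⁻²⁴
s = 9.16×10⁻⁶ mol/L
[Mg²⁺] = 3s = 2.75×10⁻⁵ mol/L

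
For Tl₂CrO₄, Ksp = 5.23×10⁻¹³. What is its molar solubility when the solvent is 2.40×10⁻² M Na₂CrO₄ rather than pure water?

2.33×10⁻⁶ M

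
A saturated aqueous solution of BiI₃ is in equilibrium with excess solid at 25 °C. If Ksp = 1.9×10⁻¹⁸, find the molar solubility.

1.6×10⁻⁵ M

BiI₃(s) ⇌ Bi³⁺(aq) + 3 I⁻(aq)
With molar solubility s: [Bi³⁺] = s, [I⁻] = 3s.
Ksp = [Bi³⁺][I⁻]^3 = s · (3s)^3 = 27s^4
27s^4 = 1.9×10⁻¹⁸  ⇒  s^4 = 7.0×10⁻²⁰
s = (7.0×10⁻²⁰)^(1/4) = 1.6×10⁻⁵ mol L⁻¹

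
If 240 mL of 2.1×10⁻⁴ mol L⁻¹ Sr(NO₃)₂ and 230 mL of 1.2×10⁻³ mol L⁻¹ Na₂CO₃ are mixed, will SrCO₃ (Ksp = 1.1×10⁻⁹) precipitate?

Yes

After mixing, V = 240 mL + 230 mL = 470 mL.
[Sr²⁺] = (2.1×10⁻⁴)(240)/470 = 1.1×10⁻⁴ mol L⁻¹
[CO₃²⁻] = (1.2×10⁻³)(230)/470 = 5.9×10⁻⁴ mol L⁻¹
Q = [Sr²⁺][CO₃²⁻] = 6.3×10⁻⁸
Because Q > Ksp (6.3×10⁻⁸ vs 1.1×10⁻⁹), a precipitate of SrCO₃ forms.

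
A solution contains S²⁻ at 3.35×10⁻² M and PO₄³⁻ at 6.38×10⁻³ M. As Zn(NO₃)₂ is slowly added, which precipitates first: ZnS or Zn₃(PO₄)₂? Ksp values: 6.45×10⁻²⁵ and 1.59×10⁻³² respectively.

A salt starts to precipitate once the ion product Q reaches its Ksp.
For ZnS: [Zn²⁺] = (Ksp/[S²⁻]) = 1.93×10⁻²³ M
For Zn₃(PO₄)₂: [Zn²⁺] = (Ksp/[PO₄³⁻]^2)^(1/3) = 7.31×10⁻¹⁰ M
ZnS requires the lower [Zn²⁺], so it precipitates first.

ZnS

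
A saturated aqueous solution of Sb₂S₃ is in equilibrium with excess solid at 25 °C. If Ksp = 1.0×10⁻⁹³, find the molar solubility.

9.8×10⁻²⁰ M

Sb₂S₃(s) ⇌ 2 Sb³⁺(aq) + 3 S²⁻(aq)
Let s be the molar solubility. Then [Sb³⁺] = 2s and [S²⁻] = 3s.
Ksp = [Sb³⁺]^2[S²⁻]^3 = (2s)^2 · (3s)^3 = 108s^5
108s^5 = 1.0×10⁻⁹³  ⇒  s^5 = 9.3×10⁻⁹⁶
s = 9.8×10⁻²⁰ mol/L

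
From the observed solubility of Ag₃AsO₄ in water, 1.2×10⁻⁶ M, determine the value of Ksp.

Ksp = 5.6×10⁻²³

Ag₃AsO₄(s) ⇌ 3 Ag⁺(aq) + AsO₄³⁻(aq)
With molar solubility s: [Ag⁺] = 3s, [AsO₄³⁻] = s.
Ksp = [Ag⁺]^3[AsO₄³⁻] = (3s)^3 · s = 27s^4
Ksp = 27 × (1.2×10⁻⁶)^4 = 5.6×10⁻²³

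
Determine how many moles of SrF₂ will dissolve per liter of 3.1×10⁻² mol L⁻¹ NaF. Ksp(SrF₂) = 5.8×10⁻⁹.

6.0×10⁻⁶ M

SrF₂(s) ⇌ Sr²⁺(aq) + 2 F⁻(aq)
The solution already contains F⁻ at 3.1×10⁻² mol L⁻¹. Let s be the molar solubility of SrF₂.
[F⁻] ≈ 3.1×10⁻² mol L⁻¹ (common ion dominates); [Sr²⁺] = s.
Ksp = [Sr²⁺][F⁻]^2 = s(3.1×10⁻²)^2
s = 5.8×10⁻⁹ / (3.1×10⁻²)^2 = 6.0×10⁻⁶
s = 6.0×10⁻⁶ mol L⁻¹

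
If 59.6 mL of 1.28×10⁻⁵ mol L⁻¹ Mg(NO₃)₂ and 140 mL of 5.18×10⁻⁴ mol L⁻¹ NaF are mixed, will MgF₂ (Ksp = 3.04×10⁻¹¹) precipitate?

No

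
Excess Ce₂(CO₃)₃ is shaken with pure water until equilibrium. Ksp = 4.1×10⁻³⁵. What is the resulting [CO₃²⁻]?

1.6×10⁻⁷ M

Ce₂(CO₃)₃(s) ⇌ 2 Ce³⁺(aq) + 3 CO₃²⁻(aq)
Call the molar solubility s, so that [Ce³⁺] = 2s and [CO₃²⁻] = 3s.
Ksp = [Ce³⁺]^2[CO₃²⁻]^3 = (2s)^2 · (3s)^3 = 108s^5 = 4.1×10⁻³⁵
s = 5.2×10⁻⁸ mol L⁻¹
[CO₃²⁻] = 3s = 1.6×10⁻⁷ mol L⁻¹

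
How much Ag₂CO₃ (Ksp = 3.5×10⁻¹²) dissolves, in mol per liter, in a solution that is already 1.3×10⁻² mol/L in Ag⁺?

2.1×10⁻⁸ M

Ag₂CO₃(s) ⇌ 2 Ag⁺(aq) + CO₃²⁻(aq)
Ag⁺ is already present at 1.3×10⁻² mol/L. If s mol/L of Ag₂CO₃ dissolves, [CO₃²⁻] = s while [Ag⁺] ≈ 1.3×10⁻² mol/L.
Ksp = [Ag⁺]^2[CO₃²⁻] = (1.3×10⁻²)^2s
s = 3.5×10⁻¹² / (1.3×10⁻²)^2 = 2.1×10⁻⁸
s = 2.1×10⁻⁸ mol/L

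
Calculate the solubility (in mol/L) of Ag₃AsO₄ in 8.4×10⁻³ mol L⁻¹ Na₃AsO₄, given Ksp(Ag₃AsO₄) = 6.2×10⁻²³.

6.5×10⁻⁸ M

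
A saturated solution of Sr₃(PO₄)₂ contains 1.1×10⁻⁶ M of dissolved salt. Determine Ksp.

Ksp = 1.7×10⁻²⁸

Sr₃(PO₄)₂(s) ⇌ 3 Sr²⁺(aq) + 2 PO₄³⁻(aq)
For each mole of Sr₃(PO₄)₂ that dissolves per liter, [Sr²⁺] = 3s and [PO₄³⁻] = 2s; let s denote this solubility.
Ksp = [Sr²⁺]^3[PO₄³⁻]^2 = (3s)^3 · (2s)^2 = 108s^5
Ksp = 108 × (1.1×10⁻⁶)^5 = 1.7×10⁻²⁸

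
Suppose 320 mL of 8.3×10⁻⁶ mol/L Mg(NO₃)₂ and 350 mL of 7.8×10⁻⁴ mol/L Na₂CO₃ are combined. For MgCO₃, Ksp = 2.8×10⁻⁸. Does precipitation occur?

The combined volume is 670 mL.
[Mg²⁺] = (8.3×10⁻⁶)(320)/670 = 4.0×10⁻⁶ mol/L
[CO₃²⁻] = (7.8×10⁻⁴)(350)/670 = 4.1×10⁻⁴ mol/L
Q = [Mg²⁺][CO₃²⁻] = 1.6×10⁻⁹
Q = 1.6×10⁻⁹ < Ksp = 2.8×10⁻⁸, so the solution is unsaturated and no precipitate forms.

No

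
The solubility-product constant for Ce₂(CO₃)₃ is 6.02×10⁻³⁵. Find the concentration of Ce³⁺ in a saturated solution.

1.12×10⁻⁷ M

Ce₂(CO₃)₃(s) ⇌ 2 Ce³⁺(aq) + 3 CO₃²⁻(aq)
For each mole of Ce₂(CO₃)₃ that dissolves per liter, [Ce³⁺] = 2s and [CO₃²⁻] = 3s; let s denote this solubility.
Ksp = [Ce³⁺]^2[CO₃²⁻]^3 = (2s)^2 · (3s)^3 = 108s^5 = 6.02×10⁻³⁵
s = 5.61×10⁻⁸ mol L⁻¹
[Ce³⁺] = 2s = 1.12×10⁻⁷ mol L⁻¹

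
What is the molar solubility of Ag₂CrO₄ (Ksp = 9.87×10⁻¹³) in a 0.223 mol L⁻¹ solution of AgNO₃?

1.98×10⁻¹¹ M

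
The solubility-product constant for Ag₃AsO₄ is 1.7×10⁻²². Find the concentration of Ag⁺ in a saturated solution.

4.8×10⁻⁶ M

Ag₃AsO₄(s) ⇌ 3 Ag⁺(aq) + AsO₄³⁻(aq)
Call the molar solubility s, so that [Ag⁺] = 3s and [AsO₄³⁻] = s.
Ksp = [Ag⁺]^3[AsO₄³⁻] = (3s)^3 · s = 27s^4 = 1.7×10⁻²²
s = 1.6×10⁻⁶ mol/L
[Ag⁺] = 3s = 4.8×10⁻⁶ mol/L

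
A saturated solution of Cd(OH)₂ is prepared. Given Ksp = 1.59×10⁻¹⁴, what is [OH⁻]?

3.17×10⁻⁵ M

Cd(OH)₂(s) ⇌ Cd²⁺(aq) + 2 OH⁻(aq)
Call the molar solubility s, so that [Cd²⁺] = s and [OH⁻] = 2s.
Ksp = [Cd²⁺][OH⁻]^2 = s · (2s)^2 = 4s^3 = 1.59×10⁻¹⁴
s = 1.58×10⁻⁵ mol/L
[OH⁻] = 2s = 3.17×10⁻⁵ mol/L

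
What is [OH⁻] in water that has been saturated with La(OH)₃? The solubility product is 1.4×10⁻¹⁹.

La(OH)₃(s) ⇌ La³⁺(aq) + 3 OH⁻(aq)
For each mole of La(OH)₃ that dissolves per liter, [La³⁺] = s and [OH⁻] = 3s; let s denote this solubility.
Ksp = [La³⁺][OH⁻]^3 = s · (3s)^3 = 27s^4 = 1.4×10⁻¹⁹
s = 8.5×10⁻⁶ mol L⁻¹
[OH⁻] = 3s = 2.5×10⁻⁵ mol L⁻¹

2.5×10⁻⁵ M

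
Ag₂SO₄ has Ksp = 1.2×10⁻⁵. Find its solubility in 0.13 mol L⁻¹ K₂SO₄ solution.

4.8×10⁻³ M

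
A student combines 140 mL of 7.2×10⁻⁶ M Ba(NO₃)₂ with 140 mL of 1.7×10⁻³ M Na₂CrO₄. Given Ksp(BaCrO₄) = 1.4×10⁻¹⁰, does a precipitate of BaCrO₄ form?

Yes

After mixing, V = 140 mL + 140 mL = 280 mL.
[Ba²⁺] = (7.2×10⁻⁶)(140)/280 = 3.6×10⁻⁶ M
[CrO₄²⁻] = (1.7×10⁻³)(140)/280 = 8.5×10⁻⁴ M
Q = [Ba²⁺][CrO₄²⁻] = 3.1×10⁻⁹
Q = 3.1×10⁻⁹ > Ksp = 1.4×10⁻¹⁰, so the solution is supersaturated and BaCrO₄ precipitates.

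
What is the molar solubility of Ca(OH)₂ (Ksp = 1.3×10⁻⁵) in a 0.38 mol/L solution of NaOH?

Ca(OH)₂(s) ⇌ Ca²⁺(aq) + 2 OH⁻(aq)
OH⁻ is already present at 0.38 mol/L. If s mol/L of Ca(OH)₂ dissolves, [Ca²⁺] = s while [OH⁻] ≈ 0.38 mol/L.
Ksp = [Ca²⁺][OH⁻]^2 = s(0.38)^2
s = 1.3×10⁻⁵ / (0.38)^2 = 9.0×10⁻⁵
s = 9.0×10⁻⁵ mol/L

9.0×10⁻⁵ M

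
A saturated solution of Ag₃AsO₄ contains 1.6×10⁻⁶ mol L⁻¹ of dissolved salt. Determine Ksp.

Ag₃AsO₄(s) ⇌ 3 Ag⁺(aq) + AsO₄³⁻(aq)
Call the molar solubility s, so that [Ag⁺] = 3s and [AsO₄³⁻] = s.
Ksp = [Ag⁺]^3[AsO₄³⁻] = (3s)^3 · s = 27s^4
Ksp = 27 × (1.6×10⁻⁶)^4 = 1.8×10⁻²²

Ksp = 1.8×10⁻²²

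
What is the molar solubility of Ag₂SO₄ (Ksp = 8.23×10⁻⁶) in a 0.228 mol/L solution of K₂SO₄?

Ag₂SO₄(s) ⇌ 2 Ag⁺(aq) + SO₄²⁻(aq)
Let s be the solubility of Ag₂SO₄ here. The common ion gives [SO₄²⁻] ≈ 0.228 mol/L, and [Ag⁺] = 2s.
Ksp = [Ag⁺]^2[SO₄²⁻] = (2s)^2(0.228)
(2s)^2 = 8.23×10⁻⁶ / (0.228) = 3.61×10⁻⁵
s = 3.00×10⁻³ mol/L

3.00×10⁻³ M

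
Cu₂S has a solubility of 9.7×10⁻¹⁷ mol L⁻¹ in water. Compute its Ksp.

Cu₂S(s) ⇌ 2 Cu⁺(aq) + S²⁻(aq)
Let s be the molar solubility. Then [Cu⁺] = 2s and [S²⁻] = s.
Ksp = [Cu⁺]^2[S²⁻] = (2s)^2 · s = 4s^3
Ksp = 4 × (9.7×10⁻¹⁷)^3 = 3.7×10⁻⁴⁸

Ksp = 3.7×10⁻⁴⁸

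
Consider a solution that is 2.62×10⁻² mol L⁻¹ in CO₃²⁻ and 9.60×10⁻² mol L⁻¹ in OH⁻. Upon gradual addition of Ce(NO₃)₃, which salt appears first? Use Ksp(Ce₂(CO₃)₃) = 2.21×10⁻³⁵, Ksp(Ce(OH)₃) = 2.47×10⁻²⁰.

Ce(OH)₃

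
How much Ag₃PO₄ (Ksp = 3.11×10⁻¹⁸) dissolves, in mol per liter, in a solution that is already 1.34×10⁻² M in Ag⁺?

1.29×10⁻¹² M

Ag₃PO₄(s) ⇌ 3 Ag⁺(aq) + PO₄³⁻(aq)
With Ag⁺ already at 1.34×10⁻² M and s small, take [Ag⁺] ≈ 1.34×10⁻² M and [PO₄³⁻] = s.
Ksp = [Ag⁺]^3[PO₄³⁻] = (1.34×10⁻²)^3s
s = 3.11×10⁻¹⁸ / (1.34×10⁻²)^3 = 1.29×10⁻¹²
s = 1.29×10⁻¹² M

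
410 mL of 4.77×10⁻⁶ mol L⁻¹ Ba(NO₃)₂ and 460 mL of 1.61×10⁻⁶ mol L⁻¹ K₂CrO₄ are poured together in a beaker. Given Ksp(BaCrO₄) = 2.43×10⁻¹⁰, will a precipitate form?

No

Total volume after mixing = 410 + 460 = 870 mL.
[Ba²⁺] = (4.77×10⁻⁶)(410)/870 = 2.25×10⁻⁶ mol L⁻¹
[CrO₄²⁻] = (1.61×10⁻⁶)(460)/870 = 8.51×10⁻⁷ mol L⁻¹
Q = [Ba²⁺][CrO₄²⁻] = 1.91×10⁻¹²
Q < Ksp (1.91×10⁻¹² vs 2.43×10⁻¹⁰); the solution remains unsaturated and no precipitate forms.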